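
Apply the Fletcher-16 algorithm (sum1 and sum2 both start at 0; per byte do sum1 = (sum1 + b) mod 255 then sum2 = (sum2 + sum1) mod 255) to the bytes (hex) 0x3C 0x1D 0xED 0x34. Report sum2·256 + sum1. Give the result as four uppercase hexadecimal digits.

Running sums (mod 255):
  after byte 0 (0x3C): sum1=60, sum2=60
  after byte 1 (0x1D): sum1=89, sum2=149
  after byte 2 (0xED): sum1=71, sum2=220
  after byte 3 (0x34): sum1=123, sum2=88
Checksum = sum2·256 + sum1 = 88·256 + 123 = 22651 = 0x587B.

587B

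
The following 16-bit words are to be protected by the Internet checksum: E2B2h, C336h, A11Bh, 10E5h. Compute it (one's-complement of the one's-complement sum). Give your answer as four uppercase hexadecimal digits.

A815

One's-complement addition (fold any carry out of bit 15 back into bit 0):
  0xE2B2 + 0xC336 = 0x1A5E8 → wrap carry → 0xA5E9
  0xA5E9 + 0xA11B = 0x14704 → wrap carry → 0x4705
  0x4705 + 0x10E5 = 0x057EA
One's-complement sum = 0x57EA.
Checksum = ~0x57EA & 0xFFFF = 0xA815.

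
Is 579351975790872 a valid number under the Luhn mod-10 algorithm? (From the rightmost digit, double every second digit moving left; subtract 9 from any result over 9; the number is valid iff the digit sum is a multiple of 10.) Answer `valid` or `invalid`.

From the right, keep odd positions and double even positions (subtract 9 from any doubled value over 9):
  doubled (positions 2,4,...): 5 0 5 5 2 6 5 → sum 28
  kept (positions 1,3,...): 2 8 9 5 9 5 9 5 → sum 52
Total = 80.
80 mod 10 = 0, so the number is valid.

valid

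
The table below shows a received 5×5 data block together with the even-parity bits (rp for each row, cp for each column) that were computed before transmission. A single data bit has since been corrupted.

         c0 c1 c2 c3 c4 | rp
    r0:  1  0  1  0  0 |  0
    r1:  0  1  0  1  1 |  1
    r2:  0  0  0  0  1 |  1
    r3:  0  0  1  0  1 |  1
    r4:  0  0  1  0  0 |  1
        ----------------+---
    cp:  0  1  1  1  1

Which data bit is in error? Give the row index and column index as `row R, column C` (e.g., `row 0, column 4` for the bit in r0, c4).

Recompute each row's even parity and compare to rp:
  r0: data parity 0, sent rp 0 → ok
  r1: data parity 1, sent rp 1 → ok
  r2: data parity 1, sent rp 1 → ok
  r3: data parity 0, sent rp 1 → mismatch
  r4: data parity 1, sent rp 1 → ok
Recompute each column's even parity and compare to cp:
  c0: data parity 1, sent cp 0 → mismatch
  c1: data parity 1, sent cp 1 → ok
  c2: data parity 1, sent cp 1 → ok
  c3: data parity 1, sent cp 1 → ok
  c4: data parity 1, sent cp 1 → ok
Exactly one row (r3) and one column (c0) fail → the flipped bit is at their intersection.

row 3, column 0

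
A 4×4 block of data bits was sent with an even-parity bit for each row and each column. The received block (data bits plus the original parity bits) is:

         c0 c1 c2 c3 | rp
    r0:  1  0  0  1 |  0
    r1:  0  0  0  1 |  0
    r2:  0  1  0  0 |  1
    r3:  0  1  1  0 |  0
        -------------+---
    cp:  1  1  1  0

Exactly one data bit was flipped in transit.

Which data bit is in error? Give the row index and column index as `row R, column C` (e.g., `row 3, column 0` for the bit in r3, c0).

Recompute each row's even parity and compare to rp:
  r0: data parity 0, sent rp 0 → ok
  r1: data parity 1, sent rp 0 → mismatch
  r2: data parity 1, sent rp 1 → ok
  r3: data parity 0, sent rp 0 → ok
Recompute each column's even parity and compare to cp:
  c0: data parity 1, sent cp 1 → ok
  c1: data parity 0, sent cp 1 → mismatch
  c2: data parity 1, sent cp 1 → ok
  c3: data parity 0, sent cp 0 → ok
Exactly one row (r1) and one column (c1) fail → the flipped bit is at their intersection.

row 1, column 1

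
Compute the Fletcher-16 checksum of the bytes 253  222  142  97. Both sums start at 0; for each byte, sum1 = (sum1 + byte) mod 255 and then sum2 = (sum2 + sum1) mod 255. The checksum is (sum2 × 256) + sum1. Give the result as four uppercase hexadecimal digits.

Running sums (mod 255):
  after byte 0 (253): sum1=253, sum2=253
  after byte 1 (222): sum1=220, sum2=218
  after byte 2 (142): sum1=107, sum2=70
  after byte 3 (97): sum1=204, sum2=19
Checksum = sum2·256 + sum1 = 19·256 + 204 = 5068 = 0x13CC.

13CC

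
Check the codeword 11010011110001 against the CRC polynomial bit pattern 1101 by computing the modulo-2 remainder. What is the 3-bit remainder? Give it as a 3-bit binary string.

010

Modulo-2 division of 11010011110001 by 1101:
  pos 0: 1101 XOR 1101 = 0000
  pos 6: 1111 XOR 1101 = 0010
  pos 8: 1000 XOR 1101 = 0101
  pos 9: 1010 XOR 1101 = 0111
  pos 10: 1111 XOR 1101 = 0010
Remainder = 010 (nonzero — an error is detected).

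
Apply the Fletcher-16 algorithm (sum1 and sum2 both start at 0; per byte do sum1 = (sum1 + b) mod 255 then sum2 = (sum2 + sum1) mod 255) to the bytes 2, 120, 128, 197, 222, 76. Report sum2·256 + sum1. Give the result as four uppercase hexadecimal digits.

Running sums (mod 255):
  after byte 0 (2): sum1=2, sum2=2
  after byte 1 (120): sum1=122, sum2=124
  after byte 2 (128): sum1=250, sum2=119
  after byte 3 (197): sum1=192, sum2=56
  after byte 4 (222): sum1=159, sum2=215
  after byte 5 (76): sum1=235, sum2=195
Checksum = sum2·256 + sum1 = 195·256 + 235 = 50155 = 0xC3EB.

C3EB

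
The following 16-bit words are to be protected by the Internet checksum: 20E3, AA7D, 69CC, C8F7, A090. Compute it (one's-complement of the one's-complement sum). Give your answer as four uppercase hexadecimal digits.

614A

One's-complement addition (fold any carry out of bit 15 back into bit 0):
  0x20E3 + 0xAA7D = 0x0CB60
  0xCB60 + 0x69CC = 0x1352C → wrap carry → 0x352D
  0x352D + 0xC8F7 = 0x0FE24
  0xFE24 + 0xA090 = 0x19EB4 → wrap carry → 0x9EB5
One's-complement sum = 0x9EB5.
Checksum = ~0x9EB5 & 0xFFFF = 0x614A.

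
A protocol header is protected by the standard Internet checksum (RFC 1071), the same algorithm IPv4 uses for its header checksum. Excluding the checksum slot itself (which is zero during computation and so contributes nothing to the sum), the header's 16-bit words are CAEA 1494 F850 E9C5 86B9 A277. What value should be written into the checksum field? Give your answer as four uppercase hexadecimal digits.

One's-complement addition (fold any carry out of bit 15 back into bit 0):
  0xCAEA + 0x1494 = 0x0DF7E
  0xDF7E + 0xF850 = 0x1D7CE → wrap carry → 0xD7CF
  0xD7CF + 0xE9C5 = 0x1C194 → wrap carry → 0xC195
  0xC195 + 0x86B9 = 0x1484E → wrap carry → 0x484F
  0x484F + 0xA277 = 0x0EAC6
One's-complement sum = 0xEAC6.
Checksum = ~0xEAC6 & 0xFFFF = 0x1539.

1539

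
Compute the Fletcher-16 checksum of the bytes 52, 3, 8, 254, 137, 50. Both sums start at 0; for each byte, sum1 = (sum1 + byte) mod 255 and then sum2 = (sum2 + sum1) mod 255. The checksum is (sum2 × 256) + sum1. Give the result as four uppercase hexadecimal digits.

Running sums (mod 255):
  after byte 0 (52): sum1=52, sum2=52
  after byte 1 (3): sum1=55, sum2=107
  after byte 2 (8): sum1=63, sum2=170
  after byte 3 (254): sum1=62, sum2=232
  after byte 4 (137): sum1=199, sum2=176
  after byte 5 (50): sum1=249, sum2=170
Checksum = sum2·256 + sum1 = 170·256 + 249 = 43769 = 0xAAF9.

AAF9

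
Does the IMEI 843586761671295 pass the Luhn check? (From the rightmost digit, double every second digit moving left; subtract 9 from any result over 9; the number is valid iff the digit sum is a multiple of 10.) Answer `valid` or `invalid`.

valid

From the right, keep odd positions and double even positions (subtract 9 from any doubled value over 9):
  doubled (positions 2,4,...): 9 2 3 3 3 1 8 → sum 29
  kept (positions 1,3,...): 5 2 7 1 7 8 3 8 → sum 41
Total = 70.
70 mod 10 = 0, so the number is valid.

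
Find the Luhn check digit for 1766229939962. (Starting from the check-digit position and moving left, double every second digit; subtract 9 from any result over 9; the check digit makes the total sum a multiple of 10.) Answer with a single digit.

Partial digits right→left: 2 6 9 9 3 9 9 2 2 6 6 7 1
Double every second digit counting from the check-digit position (so the 1st, 3rd, 5th, ... of the partial from the right).
  doubled (with −9 where >9): 4 9 6 9 4 3 2 → sum 37
  kept as-is: 6 9 9 2 6 7 → sum 39
Total = 37 + 39 = 76.
Check digit = (10 − (76 mod 10)) mod 10 = 4.

4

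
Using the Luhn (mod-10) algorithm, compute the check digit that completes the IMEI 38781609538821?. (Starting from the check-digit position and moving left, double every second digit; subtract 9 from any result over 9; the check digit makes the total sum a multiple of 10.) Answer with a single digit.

Partial digits right→left: 1 2 8 8 3 5 9 0 6 1 8 7 8 3
Double every second digit counting from the check-digit position (so the 1st, 3rd, 5th, ... of the partial from the right).
  doubled (with −9 where >9): 2 7 6 9 3 7 7 → sum 41
  kept as-is: 2 8 5 0 1 7 3 → sum 26
Total = 41 + 26 = 67.
Check digit = (10 − (67 mod 10)) mod 10 = 3.

3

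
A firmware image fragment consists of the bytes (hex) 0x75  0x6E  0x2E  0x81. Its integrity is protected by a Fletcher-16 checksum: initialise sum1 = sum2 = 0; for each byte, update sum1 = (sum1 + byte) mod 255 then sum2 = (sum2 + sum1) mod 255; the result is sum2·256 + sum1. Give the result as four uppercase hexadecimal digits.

FE93

Running sums (mod 255):
  after byte 0 (0x75): sum1=117, sum2=117
  after byte 1 (0x6E): sum1=227, sum2=89
  after byte 2 (0x2E): sum1=18, sum2=107
  after byte 3 (0x81): sum1=147, sum2=254
Checksum = sum2·256 + sum1 = 254·256 + 147 = 65171 = 0xFE93.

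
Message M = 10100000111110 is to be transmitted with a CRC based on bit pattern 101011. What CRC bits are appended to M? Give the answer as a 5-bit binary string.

11010

Append 5 zeros: 1010000011111000000. Divide by 101011 (XOR where the leading bit is 1):
  pos 0: 101000 XOR 101011 = 000011
  pos 4: 110011 XOR 101011 = 011000
  pos 5: 110001 XOR 101011 = 011010
  pos 6: 110101 XOR 101011 = 011110
  pos 7: 111101 XOR 101011 = 010110
  pos 8: 101100 XOR 101011 = 000111
  pos 11: 111000 XOR 101011 = 010011
  pos 12: 100110 XOR 101011 = 001101
Remainder (last 5 bits) = 11010. This is the CRC / FCS.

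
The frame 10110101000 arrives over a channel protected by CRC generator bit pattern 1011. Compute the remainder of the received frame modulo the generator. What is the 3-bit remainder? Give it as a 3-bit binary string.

Modulo-2 division of 10110101000 by 1011:
  pos 0: 1011 XOR 1011 = 0000
  pos 5: 1010 XOR 1011 = 0001
Remainder = 100 (nonzero — an error is detected).

100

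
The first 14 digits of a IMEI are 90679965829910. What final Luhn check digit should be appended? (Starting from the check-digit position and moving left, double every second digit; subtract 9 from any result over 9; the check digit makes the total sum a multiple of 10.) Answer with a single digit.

Partial digits right→left: 0 1 9 9 2 8 5 6 9 9 7 6 0 9
Double every second digit counting from the check-digit position (so the 1st, 3rd, 5th, ... of the partial from the right).
  doubled (with −9 where >9): 0 9 4 1 9 5 0 → sum 28
  kept as-is: 1 9 8 6 9 6 9 → sum 48
Total = 28 + 48 = 76.
Check digit = (10 − (76 mod 10)) mod 10 = 4.

4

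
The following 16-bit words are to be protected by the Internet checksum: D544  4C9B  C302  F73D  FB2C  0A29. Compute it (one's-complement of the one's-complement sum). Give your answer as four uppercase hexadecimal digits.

One's-complement addition (fold any carry out of bit 15 back into bit 0):
  0xD544 + 0x4C9B = 0x121DF → wrap carry → 0x21E0
  0x21E0 + 0xC302 = 0x0E4E2
  0xE4E2 + 0xF73D = 0x1DC1F → wrap carry → 0xDC20
  0xDC20 + 0xFB2C = 0x1D74C → wrap carry → 0xD74D
  0xD74D + 0x0A29 = 0x0E176
One's-complement sum = 0xE176.
Checksum = ~0xE176 & 0xFFFF = 0x1E89.

1E89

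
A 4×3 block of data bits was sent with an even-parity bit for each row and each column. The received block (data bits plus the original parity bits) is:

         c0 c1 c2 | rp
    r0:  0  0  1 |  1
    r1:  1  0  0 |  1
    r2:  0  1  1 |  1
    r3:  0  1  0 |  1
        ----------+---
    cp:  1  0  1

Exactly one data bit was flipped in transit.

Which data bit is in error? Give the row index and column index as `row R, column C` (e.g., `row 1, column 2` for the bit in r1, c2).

Recompute each row's even parity and compare to rp:
  r0: data parity 1, sent rp 1 → ok
  r1: data parity 1, sent rp 1 → ok
  r2: data parity 0, sent rp 1 → mismatch
  r3: data parity 1, sent rp 1 → ok
Recompute each column's even parity and compare to cp:
  c0: data parity 1, sent cp 1 → ok
  c1: data parity 0, sent cp 0 → ok
  c2: data parity 0, sent cp 1 → mismatch
Exactly one row (r2) and one column (c2) fail → the flipped bit is at their intersection.

row 2, column 2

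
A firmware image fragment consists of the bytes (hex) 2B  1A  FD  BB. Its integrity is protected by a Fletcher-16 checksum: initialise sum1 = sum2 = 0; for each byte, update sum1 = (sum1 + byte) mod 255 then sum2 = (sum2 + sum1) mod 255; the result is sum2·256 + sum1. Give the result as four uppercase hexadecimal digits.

Running sums (mod 255):
  after byte 0 (2B): sum1=43, sum2=43
  after byte 1 (1A): sum1=69, sum2=112
  after byte 2 (FD): sum1=67, sum2=179
  after byte 3 (BB): sum1=254, sum2=178
Checksum = sum2·256 + sum1 = 178·256 + 254 = 45822 = 0xB2FE.

B2FE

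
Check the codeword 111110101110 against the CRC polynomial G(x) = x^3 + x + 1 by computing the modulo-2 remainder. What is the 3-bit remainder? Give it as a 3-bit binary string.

Modulo-2 division of 111110101110 by 1011:
  pos 0: 1111 XOR 1011 = 0100
  pos 1: 1001 XOR 1011 = 0010
  pos 3: 1001 XOR 1011 = 0010
  pos 5: 1001 XOR 1011 = 0010
  pos 7: 1011 XOR 1011 = 0000
Remainder = 000 (zero — the frame passes the CRC check).

000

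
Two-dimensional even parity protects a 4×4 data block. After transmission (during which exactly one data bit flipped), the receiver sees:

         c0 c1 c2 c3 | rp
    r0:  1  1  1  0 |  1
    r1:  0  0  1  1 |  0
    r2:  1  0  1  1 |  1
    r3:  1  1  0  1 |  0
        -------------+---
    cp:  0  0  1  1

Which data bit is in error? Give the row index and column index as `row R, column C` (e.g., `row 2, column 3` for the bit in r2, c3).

Recompute each row's even parity and compare to rp:
  r0: data parity 1, sent rp 1 → ok
  r1: data parity 0, sent rp 0 → ok
  r2: data parity 1, sent rp 1 → ok
  r3: data parity 1, sent rp 0 → mismatch
Recompute each column's even parity and compare to cp:
  c0: data parity 1, sent cp 0 → mismatch
  c1: data parity 0, sent cp 0 → ok
  c2: data parity 1, sent cp 1 → ok
  c3: data parity 1, sent cp 1 → ok
Exactly one row (r3) and one column (c0) fail → the flipped bit is at their intersection.

row 3, column 0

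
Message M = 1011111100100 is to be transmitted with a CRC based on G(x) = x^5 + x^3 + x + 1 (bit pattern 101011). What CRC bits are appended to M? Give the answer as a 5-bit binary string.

Append 5 zeros: 101111110010000000. Divide by 101011 (XOR where the leading bit is 1):
  pos 0: 101111 XOR 101011 = 000100
  pos 3: 100110 XOR 101011 = 001101
  pos 5: 110101 XOR 101011 = 011110
  pos 6: 111100 XOR 101011 = 010111
  pos 7: 101110 XOR 101011 = 000101
  pos 10: 101000 XOR 101011 = 000011
Remainder (last 5 bits) = 01100. This is the CRC / FCS.

01100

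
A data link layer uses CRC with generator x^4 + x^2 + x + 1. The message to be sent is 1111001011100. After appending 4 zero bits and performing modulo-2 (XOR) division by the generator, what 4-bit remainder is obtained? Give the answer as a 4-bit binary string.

Append 4 zeros: 11110010111000000. Divide by 10111 (XOR where the leading bit is 1):
  pos 0: 11110 XOR 10111 = 01001
  pos 1: 10010 XOR 10111 = 00101
  pos 3: 10110 XOR 10111 = 00001
  pos 7: 11110 XOR 10111 = 01001
  pos 8: 10010 XOR 10111 = 00101
  pos 10: 10100 XOR 10111 = 00011
Remainder (last 4 bits) = 1100. This is the CRC / FCS.

1100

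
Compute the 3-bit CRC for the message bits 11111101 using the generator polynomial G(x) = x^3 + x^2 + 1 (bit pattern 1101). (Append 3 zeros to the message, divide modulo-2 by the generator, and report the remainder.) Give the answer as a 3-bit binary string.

010

Append 3 zeros: 11111101000. Divide by 1101 (XOR where the leading bit is 1):
  pos 0: 1111 XOR 1101 = 0010
  pos 2: 1011 XOR 1101 = 0110
  pos 3: 1100 XOR 1101 = 0001
  pos 6: 1100 XOR 1101 = 0001
Remainder (last 3 bits) = 010. This is the CRC / FCS.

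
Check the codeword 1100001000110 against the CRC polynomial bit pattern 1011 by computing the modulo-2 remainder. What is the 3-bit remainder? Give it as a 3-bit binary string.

Modulo-2 division of 1100001000110 by 1011:
  pos 0: 1100 XOR 1011 = 0111
  pos 1: 1110 XOR 1011 = 0101
  pos 2: 1010 XOR 1011 = 0001
  pos 5: 1100 XOR 1011 = 0111
  pos 6: 1110 XOR 1011 = 0101
  pos 7: 1011 XOR 1011 = 0000
Remainder = 010 (nonzero — an error is detected).

010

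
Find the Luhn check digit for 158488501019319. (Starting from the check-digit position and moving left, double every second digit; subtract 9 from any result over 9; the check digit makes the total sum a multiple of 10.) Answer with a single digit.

7

Partial digits right→left: 9 1 3 9 1 0 1 0 5 8 8 4 8 5 1
Double every second digit counting from the check-digit position (so the 1st, 3rd, 5th, ... of the partial from the right).
  doubled (with −9 where >9): 9 6 2 2 1 7 7 2 → sum 36
  kept as-is: 1 9 0 0 8 4 5 → sum 27
Total = 36 + 27 = 63.
Check digit = (10 − (63 mod 10)) mod 10 = 7.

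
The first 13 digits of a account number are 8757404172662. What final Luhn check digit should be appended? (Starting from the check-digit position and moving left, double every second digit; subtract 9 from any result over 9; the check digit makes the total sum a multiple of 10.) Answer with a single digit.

1

Partial digits right→left: 2 6 6 2 7 1 4 0 4 7 5 7 8
Double every second digit counting from the check-digit position (so the 1st, 3rd, 5th, ... of the partial from the right).
  doubled (with −9 where >9): 4 3 5 8 8 1 7 → sum 36
  kept as-is: 6 2 1 0 7 7 → sum 23
Total = 36 + 23 = 59.
Check digit = (10 − (59 mod 10)) mod 10 = 1.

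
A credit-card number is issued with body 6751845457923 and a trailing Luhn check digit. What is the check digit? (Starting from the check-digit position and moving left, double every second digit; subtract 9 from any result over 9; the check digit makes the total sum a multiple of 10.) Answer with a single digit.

7

Partial digits right→left: 3 2 9 7 5 4 5 4 8 1 5 7 6
Double every second digit counting from the check-digit position (so the 1st, 3rd, 5th, ... of the partial from the right).
  doubled (with −9 where >9): 6 9 1 1 7 1 3 → sum 28
  kept as-is: 2 7 4 4 1 7 → sum 25
Total = 28 + 25 = 53.
Check digit = (10 − (53 mod 10)) mod 10 = 7.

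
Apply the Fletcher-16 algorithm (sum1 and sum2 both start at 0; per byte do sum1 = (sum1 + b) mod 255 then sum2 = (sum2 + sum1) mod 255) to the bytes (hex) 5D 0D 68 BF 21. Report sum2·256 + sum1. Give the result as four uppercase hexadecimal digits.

E0B3

Running sums (mod 255):
  after byte 0 (5D): sum1=93, sum2=93
  after byte 1 (0D): sum1=106, sum2=199
  after byte 2 (68): sum1=210, sum2=154
  after byte 3 (BF): sum1=146, sum2=45
  after byte 4 (21): sum1=179, sum2=224
Checksum = sum2·256 + sum1 = 224·256 + 179 = 57523 = 0xE0B3.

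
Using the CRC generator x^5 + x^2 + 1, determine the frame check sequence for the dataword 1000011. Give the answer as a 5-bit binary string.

Append 5 zeros: 100001100000. Divide by 100101 (XOR where the leading bit is 1):
  pos 0: 100001 XOR 100101 = 000100
  pos 3: 100100 XOR 100101 = 000001
Remainder (last 5 bits) = 01000. This is the CRC / FCS.

01000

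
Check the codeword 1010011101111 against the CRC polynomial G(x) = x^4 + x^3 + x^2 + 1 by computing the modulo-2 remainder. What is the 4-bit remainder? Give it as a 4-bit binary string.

Modulo-2 division of 1010011101111 by 11101:
  pos 0: 10100 XOR 11101 = 01001
  pos 1: 10011 XOR 11101 = 01110
  pos 2: 11101 XOR 11101 = 00000
  pos 7: 10111 XOR 11101 = 01010
  pos 8: 10101 XOR 11101 = 01000
Remainder = 1000 (nonzero — an error is detected).

1000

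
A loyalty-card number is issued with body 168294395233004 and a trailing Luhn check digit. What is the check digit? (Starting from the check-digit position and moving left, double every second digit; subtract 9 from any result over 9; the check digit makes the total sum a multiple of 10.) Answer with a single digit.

5

Partial digits right→left: 4 0 0 3 3 2 5 9 3 4 9 2 8 6 1
Double every second digit counting from the check-digit position (so the 1st, 3rd, 5th, ... of the partial from the right).
  doubled (with −9 where >9): 8 0 6 1 6 9 7 2 → sum 39
  kept as-is: 0 3 2 9 4 2 6 → sum 26
Total = 39 + 26 = 65.
Check digit = (10 − (65 mod 10)) mod 10 = 5.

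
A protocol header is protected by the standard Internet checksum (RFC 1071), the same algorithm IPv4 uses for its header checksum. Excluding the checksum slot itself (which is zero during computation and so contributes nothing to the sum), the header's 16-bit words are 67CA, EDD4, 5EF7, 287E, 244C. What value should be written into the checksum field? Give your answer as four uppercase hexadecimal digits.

One's-complement addition (fold any carry out of bit 15 back into bit 0):
  0x67CA + 0xEDD4 = 0x1559E → wrap carry → 0x559F
  0x559F + 0x5EF7 = 0x0B496
  0xB496 + 0x287E = 0x0DD14
  0xDD14 + 0x244C = 0x10160 → wrap carry → 0x0161
One's-complement sum = 0x0161.
Checksum = ~0x0161 & 0xFFFF = 0xFE9E.

FE9E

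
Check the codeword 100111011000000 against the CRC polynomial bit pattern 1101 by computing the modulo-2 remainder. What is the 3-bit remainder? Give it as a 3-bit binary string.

000

Modulo-2 division of 100111011000000 by 1101:
  pos 0: 1001 XOR 1101 = 0100
  pos 1: 1001 XOR 1101 = 0100
  pos 2: 1001 XOR 1101 = 0100
  pos 3: 1000 XOR 1101 = 0101
  pos 4: 1011 XOR 1101 = 0110
  pos 5: 1101 XOR 1101 = 0000
Remainder = 000 (zero — the frame passes the CRC check).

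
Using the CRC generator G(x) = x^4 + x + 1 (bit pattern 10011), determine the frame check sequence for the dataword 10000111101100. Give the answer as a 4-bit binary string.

Append 4 zeros: 100001111011000000. Divide by 10011 (XOR where the leading bit is 1):
  pos 0: 10000 XOR 10011 = 00011
  pos 3: 11111 XOR 10011 = 01100
  pos 4: 11001 XOR 10011 = 01010
  pos 5: 10100 XOR 10011 = 00111
  pos 7: 11111 XOR 10011 = 01100
  pos 8: 11000 XOR 10011 = 01011
  pos 9: 10110 XOR 10011 = 00101
  pos 11: 10100 XOR 10011 = 00111
  pos 13: 11100 XOR 10011 = 01111
Remainder (last 4 bits) = 1111. This is the CRC / FCS.

1111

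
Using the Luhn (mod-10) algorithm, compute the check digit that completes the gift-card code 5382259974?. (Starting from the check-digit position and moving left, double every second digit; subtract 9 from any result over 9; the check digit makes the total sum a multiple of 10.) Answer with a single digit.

Partial digits right→left: 4 7 9 9 5 2 2 8 3 5
Double every second digit counting from the check-digit position (so the 1st, 3rd, 5th, ... of the partial from the right).
  doubled (with −9 where >9): 8 9 1 4 6 → sum 28
  kept as-is: 7 9 2 8 5 → sum 31
Total = 28 + 31 = 59.
Check digit = (10 − (59 mod 10)) mod 10 = 1.

1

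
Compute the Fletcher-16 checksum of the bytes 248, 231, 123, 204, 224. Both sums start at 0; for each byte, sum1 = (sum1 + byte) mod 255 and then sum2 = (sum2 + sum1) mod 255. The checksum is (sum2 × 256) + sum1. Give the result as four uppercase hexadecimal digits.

690A

Running sums (mod 255):
  after byte 0 (248): sum1=248, sum2=248
  after byte 1 (231): sum1=224, sum2=217
  after byte 2 (123): sum1=92, sum2=54
  after byte 3 (204): sum1=41, sum2=95
  after byte 4 (224): sum1=10, sum2=105
Checksum = sum2·256 + sum1 = 105·256 + 10 = 26890 = 0x690A.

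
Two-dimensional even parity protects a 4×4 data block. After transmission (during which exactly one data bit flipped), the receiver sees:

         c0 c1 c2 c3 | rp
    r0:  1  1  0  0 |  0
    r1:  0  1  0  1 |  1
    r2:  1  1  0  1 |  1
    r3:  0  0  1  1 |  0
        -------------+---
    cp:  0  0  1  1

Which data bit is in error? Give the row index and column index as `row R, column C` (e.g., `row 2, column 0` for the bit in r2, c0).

row 1, column 1

Recompute each row's even parity and compare to rp:
  r0: data parity 0, sent rp 0 → ok
  r1: data parity 0, sent rp 1 → mismatch
  r2: data parity 1, sent rp 1 → ok
  r3: data parity 0, sent rp 0 → ok
Recompute each column's even parity and compare to cp:
  c0: data parity 0, sent cp 0 → ok
  c1: data parity 1, sent cp 0 → mismatch
  c2: data parity 1, sent cp 1 → ok
  c3: data parity 1, sent cp 1 → ok
Exactly one row (r1) and one column (c1) fail → the flipped bit is at their intersection.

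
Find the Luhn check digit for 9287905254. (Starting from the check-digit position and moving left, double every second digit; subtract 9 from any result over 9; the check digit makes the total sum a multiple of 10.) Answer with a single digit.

3

Partial digits right→left: 4 5 2 5 0 9 7 8 2 9
Double every second digit counting from the check-digit position (so the 1st, 3rd, 5th, ... of the partial from the right).
  doubled (with −9 where >9): 8 4 0 5 4 → sum 21
  kept as-is: 5 5 9 8 9 → sum 36
Total = 21 + 36 = 57.
Check digit = (10 − (57 mod 10)) mod 10 = 3.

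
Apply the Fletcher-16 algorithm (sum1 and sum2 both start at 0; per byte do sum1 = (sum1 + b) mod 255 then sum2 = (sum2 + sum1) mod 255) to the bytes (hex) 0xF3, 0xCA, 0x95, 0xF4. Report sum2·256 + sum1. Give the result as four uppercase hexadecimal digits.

Running sums (mod 255):
  after byte 0 (0xF3): sum1=243, sum2=243
  after byte 1 (0xCA): sum1=190, sum2=178
  after byte 2 (0x95): sum1=84, sum2=7
  after byte 3 (0xF4): sum1=73, sum2=80
Checksum = sum2·256 + sum1 = 80·256 + 73 = 20553 = 0x5049.

5049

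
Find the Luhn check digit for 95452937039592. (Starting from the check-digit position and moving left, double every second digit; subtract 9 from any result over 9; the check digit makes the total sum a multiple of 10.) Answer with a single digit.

7

Partial digits right→left: 2 9 5 9 3 0 7 3 9 2 5 4 5 9
Double every second digit counting from the check-digit position (so the 1st, 3rd, 5th, ... of the partial from the right).
  doubled (with −9 where >9): 4 1 6 5 9 1 1 → sum 27
  kept as-is: 9 9 0 3 2 4 9 → sum 36
Total = 27 + 36 = 63.
Check digit = (10 − (63 mod 10)) mod 10 = 7.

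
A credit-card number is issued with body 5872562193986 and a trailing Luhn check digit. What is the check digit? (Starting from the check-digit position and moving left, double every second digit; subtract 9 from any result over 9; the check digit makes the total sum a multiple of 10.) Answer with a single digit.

Partial digits right→left: 6 8 9 3 9 1 2 6 5 2 7 8 5
Double every second digit counting from the check-digit position (so the 1st, 3rd, 5th, ... of the partial from the right).
  doubled (with −9 where >9): 3 9 9 4 1 5 1 → sum 32
  kept as-is: 8 3 1 6 2 8 → sum 28
Total = 32 + 28 = 60.
Check digit = (10 − (60 mod 10)) mod 10 = 0.

0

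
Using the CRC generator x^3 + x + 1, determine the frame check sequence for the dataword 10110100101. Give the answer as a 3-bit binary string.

Append 3 zeros: 10110100101000. Divide by 1011 (XOR where the leading bit is 1):
  pos 0: 1011 XOR 1011 = 0000
  pos 5: 1001 XOR 1011 = 0010
  pos 7: 1001 XOR 1011 = 0010
  pos 9: 1000 XOR 1011 = 0011
Remainder (last 3 bits) = 110. This is the CRC / FCS.

110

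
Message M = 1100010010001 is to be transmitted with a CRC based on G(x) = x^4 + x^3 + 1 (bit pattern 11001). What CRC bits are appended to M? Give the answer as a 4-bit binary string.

1001

Append 4 zeros: 11000100100010000. Divide by 11001 (XOR where the leading bit is 1):
  pos 0: 11000 XOR 11001 = 00001
  pos 4: 11001 XOR 11001 = 00000
  pos 12: 10000 XOR 11001 = 01001
Remainder (last 4 bits) = 1001. This is the CRC / FCS.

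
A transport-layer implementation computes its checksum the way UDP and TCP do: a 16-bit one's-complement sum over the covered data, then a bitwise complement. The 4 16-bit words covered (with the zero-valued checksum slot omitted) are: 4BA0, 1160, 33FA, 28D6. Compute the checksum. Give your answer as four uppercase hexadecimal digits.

462F

One's-complement addition (fold any carry out of bit 15 back into bit 0):
  0x4BA0 + 0x1160 = 0x05D00
  0x5D00 + 0x33FA = 0x090FA
  0x90FA + 0x28D6 = 0x0B9D0
One's-complement sum = 0xB9D0.
Checksum = ~0xB9D0 & 0xFFFF = 0x462F.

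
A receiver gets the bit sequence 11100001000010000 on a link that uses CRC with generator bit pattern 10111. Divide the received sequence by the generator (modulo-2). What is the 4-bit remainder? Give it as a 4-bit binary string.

Modulo-2 division of 11100001000010000 by 10111:
  pos 0: 11100 XOR 10111 = 01011
  pos 1: 10110 XOR 10111 = 00001
  pos 5: 10100 XOR 10111 = 00011
  pos 8: 11001 XOR 10111 = 01110
  pos 9: 11100 XOR 10111 = 01011
  pos 10: 10110 XOR 10111 = 00001
Remainder = 0100 (nonzero — an error is detected).

0100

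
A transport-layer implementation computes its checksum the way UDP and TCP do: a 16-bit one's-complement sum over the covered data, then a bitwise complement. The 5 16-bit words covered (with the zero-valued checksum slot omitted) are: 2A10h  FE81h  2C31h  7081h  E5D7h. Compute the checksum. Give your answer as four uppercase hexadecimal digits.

One's-complement addition (fold any carry out of bit 15 back into bit 0):
  0x2A10 + 0xFE81 = 0x12891 → wrap carry → 0x2892
  0x2892 + 0x2C31 = 0x054C3
  0x54C3 + 0x7081 = 0x0C544
  0xC544 + 0xE5D7 = 0x1AB1B → wrap carry → 0xAB1C
One's-complement sum = 0xAB1C.
Checksum = ~0xAB1C & 0xFFFF = 0x54E3.

54E3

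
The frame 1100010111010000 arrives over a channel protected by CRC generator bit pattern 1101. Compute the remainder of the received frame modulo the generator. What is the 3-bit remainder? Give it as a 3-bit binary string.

Modulo-2 division of 1100010111010000 by 1101:
  pos 0: 1100 XOR 1101 = 0001
  pos 3: 1010 XOR 1101 = 0111
  pos 4: 1111 XOR 1101 = 0010
  pos 6: 1011 XOR 1101 = 0110
  pos 7: 1100 XOR 1101 = 0001
  pos 10: 1100 XOR 1101 = 0001
Remainder = 100 (nonzero — an error is detected).

100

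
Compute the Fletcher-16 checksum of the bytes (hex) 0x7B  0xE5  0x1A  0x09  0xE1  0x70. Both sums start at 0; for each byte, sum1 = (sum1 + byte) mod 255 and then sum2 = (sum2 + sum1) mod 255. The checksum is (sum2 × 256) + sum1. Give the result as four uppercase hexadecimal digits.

Running sums (mod 255):
  after byte 0 (0x7B): sum1=123, sum2=123
  after byte 1 (0xE5): sum1=97, sum2=220
  after byte 2 (0x1A): sum1=123, sum2=88
  after byte 3 (0x09): sum1=132, sum2=220
  after byte 4 (0xE1): sum1=102, sum2=67
  after byte 5 (0x70): sum1=214, sum2=26
Checksum = sum2·256 + sum1 = 26·256 + 214 = 6870 = 0x1AD6.

1AD6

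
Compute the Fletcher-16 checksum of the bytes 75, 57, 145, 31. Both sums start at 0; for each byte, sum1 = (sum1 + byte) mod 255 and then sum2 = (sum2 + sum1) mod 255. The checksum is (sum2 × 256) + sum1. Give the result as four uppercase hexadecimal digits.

Running sums (mod 255):
  after byte 0 (75): sum1=75, sum2=75
  after byte 1 (57): sum1=132, sum2=207
  after byte 2 (145): sum1=22, sum2=229
  after byte 3 (31): sum1=53, sum2=27
Checksum = sum2·256 + sum1 = 27·256 + 53 = 6965 = 0x1B35.

1B35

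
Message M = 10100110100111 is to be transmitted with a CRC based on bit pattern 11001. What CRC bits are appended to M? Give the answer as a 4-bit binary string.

Append 4 zeros: 101001101001110000. Divide by 11001 (XOR where the leading bit is 1):
  pos 0: 10100 XOR 11001 = 01101
  pos 1: 11011 XOR 11001 = 00010
  pos 4: 10101 XOR 11001 = 01100
  pos 5: 11000 XOR 11001 = 00001
  pos 9: 10111 XOR 11001 = 01110
  pos 10: 11100 XOR 11001 = 00101
  pos 12: 10100 XOR 11001 = 01101
  pos 13: 11010 XOR 11001 = 00011
Remainder (last 4 bits) = 0011. This is the CRC / FCS.

0011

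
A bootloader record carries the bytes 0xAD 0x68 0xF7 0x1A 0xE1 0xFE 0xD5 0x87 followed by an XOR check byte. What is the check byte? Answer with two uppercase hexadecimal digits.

XOR the bytes together:
  start with 0xAD
  0xAD ⊕ 0x68 = 0xC5
  0xC5 ⊕ 0xF7 = 0x32
  0x32 ⊕ 0x1A = 0x28
  0x28 ⊕ 0xE1 = 0xC9
  0xC9 ⊕ 0xFE = 0x37
  0x37 ⊕ 0xD5 = 0xE2
  0xE2 ⊕ 0x87 = 0x65

65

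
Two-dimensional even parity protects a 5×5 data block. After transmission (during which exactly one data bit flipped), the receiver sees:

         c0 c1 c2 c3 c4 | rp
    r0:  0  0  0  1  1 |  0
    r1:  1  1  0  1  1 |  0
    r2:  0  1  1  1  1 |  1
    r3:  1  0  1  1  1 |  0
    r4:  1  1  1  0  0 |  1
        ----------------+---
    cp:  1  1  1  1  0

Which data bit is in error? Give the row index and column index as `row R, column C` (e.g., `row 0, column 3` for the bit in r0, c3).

row 2, column 3

Recompute each row's even parity and compare to rp:
  r0: data parity 0, sent rp 0 → ok
  r1: data parity 0, sent rp 0 → ok
  r2: data parity 0, sent rp 1 → mismatch
  r3: data parity 0, sent rp 0 → ok
  r4: data parity 1, sent rp 1 → ok
Recompute each column's even parity and compare to cp:
  c0: data parity 1, sent cp 1 → ok
  c1: data parity 1, sent cp 1 → ok
  c2: data parity 1, sent cp 1 → ok
  c3: data parity 0, sent cp 1 → mismatch
  c4: data parity 0, sent cp 0 → ok
Exactly one row (r2) and one column (c3) fail → the flipped bit is at their intersection.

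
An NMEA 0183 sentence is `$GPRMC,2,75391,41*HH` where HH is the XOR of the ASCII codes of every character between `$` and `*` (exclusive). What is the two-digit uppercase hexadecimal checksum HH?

69

XOR the ASCII codes of the payload characters:
  'G' = 0x47 → acc = 0x47
  'P' = 0x50 → acc = 0x17
  'R' = 0x52 → acc = 0x45
  'M' = 0x4D → acc = 0x08
  'C' = 0x43 → acc = 0x4B
  ',' = 0x2C → acc = 0x67
  '2' = 0x32 → acc = 0x55
  ',' = 0x2C → acc = 0x79
  '7' = 0x37 → acc = 0x4E
  '5' = 0x35 → acc = 0x7B
  '3' = 0x33 → acc = 0x48
  '9' = 0x39 → acc = 0x71
  '1' = 0x31 → acc = 0x40
  ',' = 0x2C → acc = 0x6C
  '4' = 0x34 → acc = 0x58
  '1' = 0x31 → acc = 0x69
Checksum = 0x69.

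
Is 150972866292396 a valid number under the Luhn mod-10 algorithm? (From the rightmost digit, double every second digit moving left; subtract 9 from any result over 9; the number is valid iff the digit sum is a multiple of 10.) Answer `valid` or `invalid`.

From the right, keep odd positions and double even positions (subtract 9 from any doubled value over 9):
  doubled (positions 2,4,...): 9 4 4 3 4 9 1 → sum 34
  kept (positions 1,3,...): 6 3 9 6 8 7 0 1 → sum 40
Total = 74.
74 mod 10 = 4, so the number is invalid.

invalid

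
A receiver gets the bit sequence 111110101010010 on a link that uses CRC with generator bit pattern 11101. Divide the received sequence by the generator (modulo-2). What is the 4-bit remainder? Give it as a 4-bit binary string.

Modulo-2 division of 111110101010010 by 11101:
  pos 0: 11111 XOR 11101 = 00010
  pos 3: 10010 XOR 11101 = 01111
  pos 4: 11111 XOR 11101 = 00010
  pos 7: 10010 XOR 11101 = 01111
  pos 8: 11110 XOR 11101 = 00011
Remainder = 1110 (nonzero — an error is detected).

1110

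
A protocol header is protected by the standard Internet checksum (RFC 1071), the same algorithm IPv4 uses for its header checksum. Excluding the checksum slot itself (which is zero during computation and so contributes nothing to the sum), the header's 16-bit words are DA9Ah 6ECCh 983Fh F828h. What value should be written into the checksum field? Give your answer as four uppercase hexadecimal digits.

One's-complement addition (fold any carry out of bit 15 back into bit 0):
  0xDA9A + 0x6ECC = 0x14966 → wrap carry → 0x4967
  0x4967 + 0x983F = 0x0E1A6
  0xE1A6 + 0xF828 = 0x1D9CE → wrap carry → 0xD9CF
One's-complement sum = 0xD9CF.
Checksum = ~0xD9CF & 0xFFFF = 0x2630.

2630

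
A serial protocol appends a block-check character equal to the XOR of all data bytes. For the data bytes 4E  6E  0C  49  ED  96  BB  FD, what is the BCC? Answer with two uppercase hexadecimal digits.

XOR the bytes together:
  start with 0x4E
  0x4E ⊕ 0x6E = 0x20
  0x20 ⊕ 0x0C = 0x2C
  0x2C ⊕ 0x49 = 0x65
  0x65 ⊕ 0xED = 0x88
  0x88 ⊕ 0x96 = 0x1E
  0x1E ⊕ 0xBB = 0xA5
  0xA5 ⊕ 0xFD = 0x58

58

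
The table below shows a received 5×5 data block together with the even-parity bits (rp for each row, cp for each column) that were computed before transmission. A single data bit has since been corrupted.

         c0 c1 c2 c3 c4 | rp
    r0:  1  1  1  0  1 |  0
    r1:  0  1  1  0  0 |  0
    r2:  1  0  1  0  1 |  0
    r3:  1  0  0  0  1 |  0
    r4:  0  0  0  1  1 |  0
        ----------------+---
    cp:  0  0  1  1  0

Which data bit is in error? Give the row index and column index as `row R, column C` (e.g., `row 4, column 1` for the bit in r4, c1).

row 2, column 0

Recompute each row's even parity and compare to rp:
  r0: data parity 0, sent rp 0 → ok
  r1: data parity 0, sent rp 0 → ok
  r2: data parity 1, sent rp 0 → mismatch
  r3: data parity 0, sent rp 0 → ok
  r4: data parity 0, sent rp 0 → ok
Recompute each column's even parity and compare to cp:
  c0: data parity 1, sent cp 0 → mismatch
  c1: data parity 0, sent cp 0 → ok
  c2: data parity 1, sent cp 1 → ok
  c3: data parity 1, sent cp 1 → ok
  c4: data parity 0, sent cp 0 → ok
Exactly one row (r2) and one column (c0) fail → the flipped bit is at their intersection.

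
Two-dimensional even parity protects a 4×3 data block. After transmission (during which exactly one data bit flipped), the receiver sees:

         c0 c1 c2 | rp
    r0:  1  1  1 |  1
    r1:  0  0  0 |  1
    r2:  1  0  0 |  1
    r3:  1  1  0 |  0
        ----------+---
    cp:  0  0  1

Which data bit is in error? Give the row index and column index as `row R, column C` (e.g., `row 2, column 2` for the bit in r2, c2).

row 1, column 0

Recompute each row's even parity and compare to rp:
  r0: data parity 1, sent rp 1 → ok
  r1: data parity 0, sent rp 1 → mismatch
  r2: data parity 1, sent rp 1 → ok
  r3: data parity 0, sent rp 0 → ok
Recompute each column's even parity and compare to cp:
  c0: data parity 1, sent cp 0 → mismatch
  c1: data parity 0, sent cp 0 → ok
  c2: data parity 1, sent cp 1 → ok
Exactly one row (r1) and one column (c0) fail → the flipped bit is at their intersection.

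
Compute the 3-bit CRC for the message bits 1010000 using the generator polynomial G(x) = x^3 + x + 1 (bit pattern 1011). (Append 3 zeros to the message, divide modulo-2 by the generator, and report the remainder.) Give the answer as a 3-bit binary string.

Append 3 zeros: 1010000000. Divide by 1011 (XOR where the leading bit is 1):
  pos 0: 1010 XOR 1011 = 0001
  pos 3: 1000 XOR 1011 = 0011
  pos 5: 1100 XOR 1011 = 0111
  pos 6: 1110 XOR 1011 = 0101
Remainder (last 3 bits) = 101. This is the CRC / FCS.

101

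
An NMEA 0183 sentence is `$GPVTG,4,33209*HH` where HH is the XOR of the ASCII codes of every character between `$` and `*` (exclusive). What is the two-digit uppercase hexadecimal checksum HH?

XOR the ASCII codes of the payload characters:
  'G' = 0x47 → acc = 0x47
  'P' = 0x50 → acc = 0x17
  'V' = 0x56 → acc = 0x41
  'T' = 0x54 → acc = 0x15
  'G' = 0x47 → acc = 0x52
  ',' = 0x2C → acc = 0x7E
  '4' = 0x34 → acc = 0x4A
  ',' = 0x2C → acc = 0x66
  '3' = 0x33 → acc = 0x55
  '3' = 0x33 → acc = 0x66
  '2' = 0x32 → acc = 0x54
  '0' = 0x30 → acc = 0x64
  '9' = 0x39 → acc = 0x5D
Checksum = 0x5D.

5D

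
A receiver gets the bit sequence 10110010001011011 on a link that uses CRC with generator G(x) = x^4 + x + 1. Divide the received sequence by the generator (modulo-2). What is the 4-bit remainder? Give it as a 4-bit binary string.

Modulo-2 division of 10110010001011011 by 10011:
  pos 0: 10110 XOR 10011 = 00101
  pos 2: 10101 XOR 10011 = 00110
  pos 4: 11000 XOR 10011 = 01011
  pos 5: 10110 XOR 10011 = 00101
  pos 7: 10110 XOR 10011 = 00101
  pos 9: 10111 XOR 10011 = 00100
  pos 11: 10001 XOR 10011 = 00010
Remainder = 0101 (nonzero — an error is detected).

0101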